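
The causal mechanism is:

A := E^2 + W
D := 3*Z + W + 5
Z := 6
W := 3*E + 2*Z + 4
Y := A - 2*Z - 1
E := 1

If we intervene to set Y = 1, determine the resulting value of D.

do(Y=1) replaces the equation Y := A - 2*Z - 1 with the constant Y = 1.
No directed path runs from Y to D, so D keeps its natural value.
W = 3*E + 2*Z + 4  [with E=1, Z=6]  = 19
D = 3*Z + W + 5  [with Z=6, W=19]  = 42

42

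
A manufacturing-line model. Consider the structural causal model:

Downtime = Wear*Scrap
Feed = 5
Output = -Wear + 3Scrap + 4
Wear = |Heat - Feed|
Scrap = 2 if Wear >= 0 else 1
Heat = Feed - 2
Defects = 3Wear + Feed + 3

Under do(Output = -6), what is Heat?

do(Output=-6) replaces the equation Output = -Wear + 3Scrap + 4 with the constant Output = -6.
Heat is not downstream of the intervention, so its value is determined by the original equations.
Heat = Feed - 2  [with Feed=5]  = 3

3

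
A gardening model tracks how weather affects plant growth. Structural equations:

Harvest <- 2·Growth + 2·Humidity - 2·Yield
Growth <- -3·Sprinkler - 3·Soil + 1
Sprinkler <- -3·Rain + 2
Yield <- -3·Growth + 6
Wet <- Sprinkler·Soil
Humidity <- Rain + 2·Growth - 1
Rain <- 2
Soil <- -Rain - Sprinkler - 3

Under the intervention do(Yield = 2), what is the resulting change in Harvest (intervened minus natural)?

-88

do(Yield=2) replaces the equation Yield <- -3·Growth + 6 with the constant Yield = 2.
Sprinkler = -3·Rain + 2  [with Rain=2]  = -4
Soil = -Rain - Sprinkler - 3  [with Rain=2, Sprinkler=-4]  = -1
Growth = -3·Sprinkler - 3·Soil + 1  [with Sprinkler=-4, Soil=-1]  = 16
Humidity = Rain + 2·Growth - 1  [with Rain=2, Growth=16]  = 33
Harvest = 2·Growth + 2·Humidity - 2·Yield  [with Growth=16, Humidity=33, Yield=2]  = 94
Without intervention: Sprinkler = -3·Rain + 2  [with Rain=2]  = -4; Soil = -Rain - Sprinkler - 3  [with Rain=2, Sprinkler=-4]  = -1; Growth = -3·Sprinkler - 3·Soil + 1  [with Sprinkler=-4, Soil=-1]  = 16; Humidity = Rain + 2·Growth - 1  [with Rain=2, Growth=16]  = 33; Yield = -3·Growth + 6  [with Growth=16]  = -42; Harvest = 2·Growth + 2·Humidity - 2·Yield  [with Growth=16, Humidity=33, Yield=-42]  = 182.
Change = 94 − 182 = -88.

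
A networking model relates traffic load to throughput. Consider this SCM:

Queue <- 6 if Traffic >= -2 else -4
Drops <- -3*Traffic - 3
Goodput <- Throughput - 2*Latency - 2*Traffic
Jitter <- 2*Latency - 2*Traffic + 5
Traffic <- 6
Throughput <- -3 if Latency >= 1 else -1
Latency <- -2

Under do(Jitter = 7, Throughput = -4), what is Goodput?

-12

Under do(Jitter = 7, Throughput = -4), each intervened variable's structural equation is replaced by its fixed value.
Goodput = Throughput - 2*Latency - 2*Traffic  [with Throughput=-4, Latency=-2, Traffic=6]  = -12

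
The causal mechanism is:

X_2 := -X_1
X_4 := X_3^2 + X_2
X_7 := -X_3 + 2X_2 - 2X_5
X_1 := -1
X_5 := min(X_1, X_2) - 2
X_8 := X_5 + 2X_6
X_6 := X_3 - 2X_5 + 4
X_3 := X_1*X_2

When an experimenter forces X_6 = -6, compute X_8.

-15

Intervening sets X_6 = -6 and removes its equation (X_6 := X_3 - 2X_5 + 4).
X_2 = -X_1  [with X_1=-1]  = 1
X_5 = min(X_1, X_2) - 2  [with X_1=-1, X_2=1]  = -3
X_8 = X_5 + 2X_6  [with X_5=-3, X_6=-6]  = -15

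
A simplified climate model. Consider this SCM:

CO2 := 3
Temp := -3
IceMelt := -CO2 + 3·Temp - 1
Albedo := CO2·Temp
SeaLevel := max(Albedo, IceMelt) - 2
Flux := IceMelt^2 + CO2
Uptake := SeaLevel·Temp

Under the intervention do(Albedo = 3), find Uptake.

The intervention breaks the incoming arrows to Albedo: Albedo := CO2·Temp no longer applies, and Albedo = 3.
IceMelt = -CO2 + 3·Temp - 1  [with CO2=3, Temp=-3]  = -13
SeaLevel = max(Albedo, IceMelt) - 2  [with Albedo=3, IceMelt=-13]  = 1
Uptake = SeaLevel·Temp  [with SeaLevel=1, Temp=-3]  = -3

-3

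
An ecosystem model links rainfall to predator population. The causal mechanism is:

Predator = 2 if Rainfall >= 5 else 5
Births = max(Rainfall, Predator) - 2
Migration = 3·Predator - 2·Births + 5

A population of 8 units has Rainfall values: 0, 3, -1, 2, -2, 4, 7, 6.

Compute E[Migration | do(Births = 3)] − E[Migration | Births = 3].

-2.25

The intervention sets Births=3 in all 8 units regardless of Rainfall. Recomputing Migration per unit gives 14, 14, 14, 14, 14, 14, 5, 5; average 11.75.
Conditioning on Births=3 selects the 6 unit(s) with Rainfall ∈ {0, 3, -1, 2, -2, 4}. Their Migration values: 14, 14, 14, 14, 14, 14. Mean = 14.
Difference = 11.75 − 14 = -2.25.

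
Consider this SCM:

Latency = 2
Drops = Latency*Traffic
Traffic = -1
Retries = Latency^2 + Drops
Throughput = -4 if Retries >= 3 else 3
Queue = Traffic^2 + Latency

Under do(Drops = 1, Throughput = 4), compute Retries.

Setting Drops = 1, Throughput = 4 by intervention discards those variables' equations.
Retries = Latency^2 + Drops  [with Latency=2, Drops=1]  = 5

5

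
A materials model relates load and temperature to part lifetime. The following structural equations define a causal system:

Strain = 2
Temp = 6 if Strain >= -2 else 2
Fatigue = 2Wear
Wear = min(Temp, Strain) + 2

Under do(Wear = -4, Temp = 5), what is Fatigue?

The joint intervention fixes Wear = -4, Temp = 5, removing each variable's own equation.
Fatigue = 2Wear  [with Wear=-4]  = -8

-8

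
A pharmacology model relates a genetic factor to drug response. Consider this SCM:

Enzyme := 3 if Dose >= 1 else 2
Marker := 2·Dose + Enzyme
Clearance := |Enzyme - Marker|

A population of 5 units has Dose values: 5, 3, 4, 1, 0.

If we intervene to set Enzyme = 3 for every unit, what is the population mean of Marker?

8.2

The intervention sets Enzyme=3 in all 5 units regardless of Dose. Recomputing Marker per unit gives 13, 9, 11, 5, 3; average 8.2.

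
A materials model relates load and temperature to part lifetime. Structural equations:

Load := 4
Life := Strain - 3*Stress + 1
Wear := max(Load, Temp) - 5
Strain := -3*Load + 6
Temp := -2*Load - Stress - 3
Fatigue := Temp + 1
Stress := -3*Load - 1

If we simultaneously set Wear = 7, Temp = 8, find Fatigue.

Setting Wear = 7, Temp = 8 by intervention discards those variables' equations.
Fatigue = Temp + 1  [with Temp=8]  = 9

9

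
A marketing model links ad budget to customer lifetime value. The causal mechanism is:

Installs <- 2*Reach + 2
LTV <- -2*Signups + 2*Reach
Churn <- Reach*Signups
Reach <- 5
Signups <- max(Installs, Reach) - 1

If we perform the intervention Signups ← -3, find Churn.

The intervention breaks the incoming arrows to Signups: Signups <- max(Installs, Reach) - 1 no longer applies, and Signups = -3.
Churn = Reach*Signups  [with Reach=5, Signups=-3]  = -15

-15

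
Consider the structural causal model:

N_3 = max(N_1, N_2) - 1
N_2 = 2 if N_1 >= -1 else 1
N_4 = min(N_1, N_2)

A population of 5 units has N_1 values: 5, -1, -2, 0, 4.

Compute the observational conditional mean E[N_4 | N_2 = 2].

Observing N_2=2 restricts to units where N_2's equation naturally yields 2: N_1 ∈ {5, -1, 0, 4}. In that subpopulation N_4 = 2, -1, 0, 2, mean 0.75.

0.75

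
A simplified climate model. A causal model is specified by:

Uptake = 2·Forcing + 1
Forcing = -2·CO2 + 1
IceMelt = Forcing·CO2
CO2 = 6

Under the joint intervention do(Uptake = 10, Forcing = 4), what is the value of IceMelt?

24

Setting Uptake = 10, Forcing = 4 by intervention discards those variables' equations.
IceMelt = Forcing·CO2  [with Forcing=4, CO2=6]  = 24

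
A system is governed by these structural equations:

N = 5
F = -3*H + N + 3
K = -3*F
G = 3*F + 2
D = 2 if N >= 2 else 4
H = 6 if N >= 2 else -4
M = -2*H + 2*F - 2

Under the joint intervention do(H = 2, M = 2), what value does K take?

Setting H = 2, M = 2 by intervention discards those variables' equations.
F = -3*H + N + 3  [with H=2, N=5]  = 2
K = -3*F  [with F=2]  = -6

-6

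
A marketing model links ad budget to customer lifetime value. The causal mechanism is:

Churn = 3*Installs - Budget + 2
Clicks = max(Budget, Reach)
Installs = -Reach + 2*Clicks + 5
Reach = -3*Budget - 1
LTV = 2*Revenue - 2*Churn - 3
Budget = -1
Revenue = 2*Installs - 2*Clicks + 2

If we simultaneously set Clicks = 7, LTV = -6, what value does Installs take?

The joint intervention fixes Clicks = 7, LTV = -6, removing each variable's own equation.
Reach = -3*Budget - 1  [with Budget=-1]  = 2
Installs = -Reach + 2*Clicks + 5  [with Reach=2, Clicks=7]  = 17

17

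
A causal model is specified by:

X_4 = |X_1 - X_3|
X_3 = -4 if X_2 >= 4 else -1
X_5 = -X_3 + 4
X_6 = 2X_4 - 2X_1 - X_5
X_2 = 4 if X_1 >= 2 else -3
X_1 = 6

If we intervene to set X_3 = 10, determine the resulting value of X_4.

The intervention breaks the incoming arrows to X_3: X_3 = -4 if X_2 >= 4 else -1 no longer applies, and X_3 = 10.
X_4 = |X_1 - X_3|  [with X_1=6, X_3=10]  = 4

4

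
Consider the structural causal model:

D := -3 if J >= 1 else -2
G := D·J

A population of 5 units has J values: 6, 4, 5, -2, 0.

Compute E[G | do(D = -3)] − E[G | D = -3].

Every unit gets D=-3 under the intervention. G values become -18, -12, -15, 6, 0; E[G|do(D=-3)] = -7.8.
E[G|D=-3] averages over only the 3 units with D=-3 (J = 6, 4, 5): G = -18, -12, -15, mean -15.
Difference = -7.8 − (-15) = 7.2.

7.2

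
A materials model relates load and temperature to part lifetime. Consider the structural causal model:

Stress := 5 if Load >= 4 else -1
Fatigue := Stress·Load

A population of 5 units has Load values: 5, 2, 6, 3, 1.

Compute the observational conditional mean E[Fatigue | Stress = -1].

Conditioning on Stress=-1 selects the 3 unit(s) with Load ∈ {2, 3, 1}. Their Fatigue values: -2, -3, -1. Mean = -2.

-2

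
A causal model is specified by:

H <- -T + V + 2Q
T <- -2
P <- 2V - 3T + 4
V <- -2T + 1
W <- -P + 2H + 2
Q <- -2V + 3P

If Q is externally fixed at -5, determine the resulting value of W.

-24

Under do(Q=-5), the mechanism Q <- -2V + 3P is discarded; Q is fixed at -5.
V = -2T + 1  [with T=-2]  = 5
P = 2V - 3T + 4  [with V=5, T=-2]  = 20
H = -T + V + 2Q  [with T=-2, V=5, Q=-5]  = -3
W = -P + 2H + 2  [with P=20, H=-3]  = -24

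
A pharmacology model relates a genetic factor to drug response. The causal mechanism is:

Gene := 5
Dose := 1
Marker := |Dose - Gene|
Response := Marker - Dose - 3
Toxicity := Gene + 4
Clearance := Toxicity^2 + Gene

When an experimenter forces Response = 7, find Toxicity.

Intervening sets Response = 7 and removes its equation (Response := Marker - Dose - 3).
No directed path runs from Response to Toxicity, so Toxicity keeps its natural value.
Toxicity = Gene + 4  [with Gene=5]  = 9

9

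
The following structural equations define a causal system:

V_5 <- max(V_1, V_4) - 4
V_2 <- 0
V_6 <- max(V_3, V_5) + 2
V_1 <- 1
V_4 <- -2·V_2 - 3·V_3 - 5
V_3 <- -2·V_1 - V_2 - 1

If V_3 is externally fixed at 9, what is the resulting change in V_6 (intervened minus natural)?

9

The intervention breaks the incoming arrows to V_3: V_3 <- -2·V_1 - V_2 - 1 no longer applies, and V_3 = 9.
V_4 = -2·V_2 - 3·V_3 - 5  [with V_2=0, V_3=9]  = -32
V_5 = max(V_1, V_4) - 4  [with V_1=1, V_4=-32]  = -3
V_6 = max(V_3, V_5) + 2  [with V_3=9, V_5=-3]  = 11
Without intervention: V_3 = -2·V_1 - V_2 - 1  [with V_1=1, V_2=0]  = -3; V_4 = -2·V_2 - 3·V_3 - 5  [with V_2=0, V_3=-3]  = 4; V_5 = max(V_1, V_4) - 4  [with V_1=1, V_4=4]  = 0; V_6 = max(V_3, V_5) + 2  [with V_3=-3, V_5=0]  = 2.
Change = 11 − 2 = 9.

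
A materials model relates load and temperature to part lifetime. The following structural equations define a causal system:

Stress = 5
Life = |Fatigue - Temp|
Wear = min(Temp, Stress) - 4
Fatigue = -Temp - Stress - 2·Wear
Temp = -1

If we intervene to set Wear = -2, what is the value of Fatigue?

The intervention breaks the incoming arrows to Wear: Wear = min(Temp, Stress) - 4 no longer applies, and Wear = -2.
Fatigue = -Temp - Stress - 2·Wear  [with Temp=-1, Stress=5, Wear=-2]  = 0

0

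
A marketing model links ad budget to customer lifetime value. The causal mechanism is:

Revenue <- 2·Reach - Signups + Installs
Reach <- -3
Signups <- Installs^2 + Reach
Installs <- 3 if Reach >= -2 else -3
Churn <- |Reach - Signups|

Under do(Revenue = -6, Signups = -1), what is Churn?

Under do(Revenue = -6, Signups = -1), each intervened variable's structural equation is replaced by its fixed value.
Churn = |Reach - Signups|  [with Reach=-3, Signups=-1]  = 2

2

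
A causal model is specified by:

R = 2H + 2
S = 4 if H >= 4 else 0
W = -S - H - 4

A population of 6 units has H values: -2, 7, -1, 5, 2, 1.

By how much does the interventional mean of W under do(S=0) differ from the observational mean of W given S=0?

do(S=0) breaks S's dependence on H. With S=0 fixed, W across the units is -2, -11, -3, -9, -6, -5, mean -6.
Conditioning on S=0 selects the 4 unit(s) with H ∈ {-2, -1, 2, 1}. Their W values: -2, -3, -6, -5. Mean = -4.
Difference = -6 − (-4) = -2.

-2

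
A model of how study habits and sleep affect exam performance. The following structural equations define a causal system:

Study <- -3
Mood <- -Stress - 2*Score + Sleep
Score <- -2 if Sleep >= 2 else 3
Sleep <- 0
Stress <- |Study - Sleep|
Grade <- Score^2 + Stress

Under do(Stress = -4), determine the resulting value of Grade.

The intervention breaks the incoming arrows to Stress: Stress <- |Study - Sleep| no longer applies, and Stress = -4.
Score = -2 if Sleep >= 2 else 3  [with Sleep=0]  = 3
Grade = Score^2 + Stress  [with Score=3, Stress=-4]  = 5

5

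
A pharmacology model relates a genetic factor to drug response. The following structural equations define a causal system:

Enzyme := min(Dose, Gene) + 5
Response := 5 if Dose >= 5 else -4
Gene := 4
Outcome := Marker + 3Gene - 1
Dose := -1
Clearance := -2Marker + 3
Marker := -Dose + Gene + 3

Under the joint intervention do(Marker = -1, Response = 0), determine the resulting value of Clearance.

The joint intervention fixes Marker = -1, Response = 0, removing each variable's own equation.
Clearance = -2Marker + 3  [with Marker=-1]  = 5

5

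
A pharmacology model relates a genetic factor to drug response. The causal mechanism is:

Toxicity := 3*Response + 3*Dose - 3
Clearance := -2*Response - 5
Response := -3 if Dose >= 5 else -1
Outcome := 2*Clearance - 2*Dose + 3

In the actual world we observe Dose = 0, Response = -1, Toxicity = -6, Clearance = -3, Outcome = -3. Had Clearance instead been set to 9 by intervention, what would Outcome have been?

21

Intervening sets Clearance = 9 and removes its equation (Clearance := -2*Response - 5).
Outcome = 2*Clearance - 2*Dose + 3  [with Clearance=9, Dose=0]  = 21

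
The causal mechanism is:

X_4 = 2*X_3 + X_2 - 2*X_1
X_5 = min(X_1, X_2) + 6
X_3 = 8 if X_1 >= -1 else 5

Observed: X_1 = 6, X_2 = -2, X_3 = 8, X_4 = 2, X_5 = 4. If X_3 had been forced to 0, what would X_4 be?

-14

The intervention breaks the incoming arrows to X_3: X_3 = 8 if X_1 >= -1 else 5 no longer applies, and X_3 = 0.
X_4 = 2*X_3 + X_2 - 2*X_1  [with X_3=0, X_2=-2, X_1=6]  = -14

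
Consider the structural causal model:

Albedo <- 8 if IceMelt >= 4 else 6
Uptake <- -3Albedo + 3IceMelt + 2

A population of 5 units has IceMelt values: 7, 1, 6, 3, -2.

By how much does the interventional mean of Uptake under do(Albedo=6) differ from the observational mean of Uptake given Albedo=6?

7

do(Albedo=6) breaks Albedo's dependence on IceMelt. With Albedo=6 fixed, Uptake across the units is 5, -13, 2, -7, -22, mean -7.
Observing Albedo=6 restricts to units where Albedo's equation naturally yields 6: IceMelt ∈ {1, 3, -2}. In that subpopulation Uptake = -13, -7, -22, mean -14.
Difference = -7 − (-14) = 7.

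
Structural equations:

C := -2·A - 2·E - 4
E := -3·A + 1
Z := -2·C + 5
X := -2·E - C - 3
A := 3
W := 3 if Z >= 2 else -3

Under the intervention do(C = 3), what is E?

-8

Under do(C=3), the mechanism C := -2·A - 2·E - 4 is discarded; C is fixed at 3.
Since E is not a descendant of the intervened variable, it is unaffected.
E = -3·A + 1  [with A=3]  = -8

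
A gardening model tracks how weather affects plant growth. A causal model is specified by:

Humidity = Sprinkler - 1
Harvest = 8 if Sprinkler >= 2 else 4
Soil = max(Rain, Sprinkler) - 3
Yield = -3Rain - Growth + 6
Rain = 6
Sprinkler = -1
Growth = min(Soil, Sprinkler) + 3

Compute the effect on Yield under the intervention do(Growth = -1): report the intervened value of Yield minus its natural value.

Under do(Growth=-1), the mechanism Growth = min(Soil, Sprinkler) + 3 is discarded; Growth is fixed at -1.
Yield = -3Rain - Growth + 6  [with Rain=6, Growth=-1]  = -11
Without intervention: Soil = max(Rain, Sprinkler) - 3  [with Rain=6, Sprinkler=-1]  = 3; Growth = min(Soil, Sprinkler) + 3  [with Soil=3, Sprinkler=-1]  = 2; Yield = -3Rain - Growth + 6  [with Rain=6, Growth=2]  = -14.
Change = -11 − (-14) = 3.

3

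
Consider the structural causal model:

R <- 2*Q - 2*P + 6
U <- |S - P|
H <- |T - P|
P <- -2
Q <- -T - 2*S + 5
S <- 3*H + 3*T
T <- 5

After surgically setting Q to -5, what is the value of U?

do(Q=-5) replaces the equation Q <- -T - 2*S + 5 with the constant Q = -5.
Since U is not a descendant of the intervened variable, it is unaffected.
H = |T - P|  [with T=5, P=-2]  = 7
S = 3*H + 3*T  [with H=7, T=5]  = 36
U = |S - P|  [with S=36, P=-2]  = 38

38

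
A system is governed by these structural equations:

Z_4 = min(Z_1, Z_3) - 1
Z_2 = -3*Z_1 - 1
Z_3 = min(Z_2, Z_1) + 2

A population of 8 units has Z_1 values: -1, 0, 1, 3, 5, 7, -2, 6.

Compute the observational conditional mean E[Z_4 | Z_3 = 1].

-1.5

E[Z_4|Z_3=1] averages over only the 2 units with Z_3=1 (Z_1 = -1, 0): Z_4 = -2, -1, mean -1.5.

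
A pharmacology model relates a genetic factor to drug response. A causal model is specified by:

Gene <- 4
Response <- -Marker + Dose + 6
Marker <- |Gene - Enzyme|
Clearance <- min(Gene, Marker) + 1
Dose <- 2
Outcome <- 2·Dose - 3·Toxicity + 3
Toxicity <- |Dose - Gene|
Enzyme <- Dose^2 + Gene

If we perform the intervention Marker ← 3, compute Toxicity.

Under do(Marker=3), the mechanism Marker <- |Gene - Enzyme| is discarded; Marker is fixed at 3.
Since Toxicity is not a descendant of the intervened variable, it is unaffected.
Toxicity = |Dose - Gene|  [with Dose=2, Gene=4]  = 2

2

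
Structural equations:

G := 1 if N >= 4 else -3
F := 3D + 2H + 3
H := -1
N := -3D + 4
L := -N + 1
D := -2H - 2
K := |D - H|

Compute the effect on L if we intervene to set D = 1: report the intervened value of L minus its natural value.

3

Under do(D=1), the mechanism D := -2H - 2 is discarded; D is fixed at 1.
N = -3D + 4  [with D=1]  = 1
L = -N + 1  [with N=1]  = 0
Without intervention: D = -2H - 2  [with H=-1]  = 0; N = -3D + 4  [with D=0]  = 4; L = -N + 1  [with N=4]  = -3.
Change = 0 − (-3) = 3.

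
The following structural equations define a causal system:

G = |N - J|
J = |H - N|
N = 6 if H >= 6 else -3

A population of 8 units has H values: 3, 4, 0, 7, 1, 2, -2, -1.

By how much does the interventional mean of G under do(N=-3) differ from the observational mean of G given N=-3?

0.75

do(N=-3) breaks N's dependence on H. With N=-3 fixed, G across the units is 9, 10, 6, 13, 7, 8, 4, 5, mean 7.75.
Conditioning on N=-3 selects the 7 unit(s) with H ∈ {3, 4, 0, 1, 2, -2, -1}. Their G values: 9, 10, 6, 7, 8, 4, 5. Mean = 7.
Difference = 7.75 − 7 = 0.75.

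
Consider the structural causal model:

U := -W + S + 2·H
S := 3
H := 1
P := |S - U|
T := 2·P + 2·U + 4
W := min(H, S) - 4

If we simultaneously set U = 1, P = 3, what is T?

The joint intervention fixes U = 1, P = 3, removing each variable's own equation.
T = 2·P + 2·U + 4  [with P=3, U=1]  = 12

12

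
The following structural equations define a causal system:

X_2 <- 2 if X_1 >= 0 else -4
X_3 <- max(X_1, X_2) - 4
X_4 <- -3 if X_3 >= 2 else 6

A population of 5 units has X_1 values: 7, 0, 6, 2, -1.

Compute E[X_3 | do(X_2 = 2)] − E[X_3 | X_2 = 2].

Every unit gets X_2=2 under the intervention. X_3 values become 3, -2, 2, -2, -2; E[X_3|do(X_2=2)] = -0.2.
E[X_3|X_2=2] averages over only the 4 units with X_2=2 (X_1 = 7, 0, 6, 2): X_3 = 3, -2, 2, -2, mean 0.25.
Difference = -0.2 − 0.25 = -0.45.

-0.45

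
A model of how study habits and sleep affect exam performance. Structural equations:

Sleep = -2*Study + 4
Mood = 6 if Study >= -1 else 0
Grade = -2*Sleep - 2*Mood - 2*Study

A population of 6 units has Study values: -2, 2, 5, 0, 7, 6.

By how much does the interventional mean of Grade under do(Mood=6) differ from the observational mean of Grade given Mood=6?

Every unit gets Mood=6 under the intervention. Grade values become -24, -16, -10, -20, -6, -8; E[Grade|do(Mood=6)] = -14.
Observing Mood=6 restricts to units where Mood's equation naturally yields 6: Study ∈ {2, 5, 0, 7, 6}. In that subpopulation Grade = -16, -10, -20, -6, -8, mean -12.
Difference = -14 − (-12) = -2.

-2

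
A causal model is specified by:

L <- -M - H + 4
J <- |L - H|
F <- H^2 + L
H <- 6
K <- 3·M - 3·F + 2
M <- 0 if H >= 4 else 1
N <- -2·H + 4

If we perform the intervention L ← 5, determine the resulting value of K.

The intervention breaks the incoming arrows to L: L <- -M - H + 4 no longer applies, and L = 5.
M = 0 if H >= 4 else 1  [with H=6]  = 0
F = H^2 + L  [with H=6, L=5]  = 41
K = 3·M - 3·F + 2  [with M=0, F=41]  = -121

-121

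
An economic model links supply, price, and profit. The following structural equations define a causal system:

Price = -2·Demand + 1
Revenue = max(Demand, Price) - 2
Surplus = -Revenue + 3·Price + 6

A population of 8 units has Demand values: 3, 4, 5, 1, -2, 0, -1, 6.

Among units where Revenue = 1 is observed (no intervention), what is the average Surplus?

2

Observing Revenue=1 restricts to units where Revenue's equation naturally yields 1: Demand ∈ {3, -1}. In that subpopulation Surplus = -10, 14, mean 2.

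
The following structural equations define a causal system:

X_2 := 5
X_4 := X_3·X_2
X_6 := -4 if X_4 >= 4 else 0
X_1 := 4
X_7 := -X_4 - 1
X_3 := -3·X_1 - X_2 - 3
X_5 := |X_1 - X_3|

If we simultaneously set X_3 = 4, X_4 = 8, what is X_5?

0

Setting X_3 = 4, X_4 = 8 by intervention discards those variables' equations.
X_5 = |X_1 - X_3|  [with X_1=4, X_3=4]  = 0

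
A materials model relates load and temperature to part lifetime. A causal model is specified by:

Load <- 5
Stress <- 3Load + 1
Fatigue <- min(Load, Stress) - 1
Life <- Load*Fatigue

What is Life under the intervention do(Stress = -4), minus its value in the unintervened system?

Under do(Stress=-4), the mechanism Stress <- 3Load + 1 is discarded; Stress is fixed at -4.
Fatigue = min(Load, Stress) - 1  [with Load=5, Stress=-4]  = -5
Life = Load*Fatigue  [with Load=5, Fatigue=-5]  = -25
Without intervention: Stress = 3Load + 1  [with Load=5]  = 16; Fatigue = min(Load, Stress) - 1  [with Load=5, Stress=16]  = 4; Life = Load*Fatigue  [with Load=5, Fatigue=4]  = 20.
Change = -25 − 20 = -45.

-45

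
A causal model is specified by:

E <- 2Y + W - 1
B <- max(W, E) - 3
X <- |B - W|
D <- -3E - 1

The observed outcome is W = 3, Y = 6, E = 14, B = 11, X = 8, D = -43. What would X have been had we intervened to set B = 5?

2

Intervening sets B = 5 and removes its equation (B <- max(W, E) - 3).
X = |B - W|  [with B=5, W=3]  = 2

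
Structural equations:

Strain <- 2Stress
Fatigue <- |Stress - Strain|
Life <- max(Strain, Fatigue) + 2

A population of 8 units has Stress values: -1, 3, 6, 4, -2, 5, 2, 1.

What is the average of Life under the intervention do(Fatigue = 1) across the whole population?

do(Fatigue=1) breaks Fatigue's dependence on Stress. With Fatigue=1 fixed, Life across the units is 3, 8, 14, 10, 3, 12, 6, 4, mean 7.5.

7.5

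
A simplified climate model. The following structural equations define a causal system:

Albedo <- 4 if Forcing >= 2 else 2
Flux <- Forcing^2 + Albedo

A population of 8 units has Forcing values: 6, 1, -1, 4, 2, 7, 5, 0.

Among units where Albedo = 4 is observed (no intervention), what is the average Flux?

30

Observing Albedo=4 restricts to units where Albedo's equation naturally yields 4: Forcing ∈ {6, 4, 2, 7, 5}. In that subpopulation Flux = 40, 20, 8, 53, 29, mean 30.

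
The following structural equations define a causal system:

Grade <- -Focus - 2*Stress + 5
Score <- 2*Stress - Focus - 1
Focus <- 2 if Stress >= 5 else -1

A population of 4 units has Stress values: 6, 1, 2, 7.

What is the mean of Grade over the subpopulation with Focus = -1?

E[Grade|Focus=-1] averages over only the 2 units with Focus=-1 (Stress = 1, 2): Grade = 4, 2, mean 3.

3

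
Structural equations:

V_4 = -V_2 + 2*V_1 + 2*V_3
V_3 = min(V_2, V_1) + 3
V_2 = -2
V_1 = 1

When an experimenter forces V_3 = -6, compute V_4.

-8

The intervention breaks the incoming arrows to V_3: V_3 = min(V_2, V_1) + 3 no longer applies, and V_3 = -6.
V_4 = -V_2 + 2*V_1 + 2*V_3  [with V_2=-2, V_1=1, V_3=-6]  = -8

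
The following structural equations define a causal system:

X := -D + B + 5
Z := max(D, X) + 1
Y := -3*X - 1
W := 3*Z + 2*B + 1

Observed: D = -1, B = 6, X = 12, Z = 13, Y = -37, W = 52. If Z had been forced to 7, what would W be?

Under do(Z=7), the mechanism Z := max(D, X) + 1 is discarded; Z is fixed at 7.
W = 3*Z + 2*B + 1  [with Z=7, B=6]  = 34

34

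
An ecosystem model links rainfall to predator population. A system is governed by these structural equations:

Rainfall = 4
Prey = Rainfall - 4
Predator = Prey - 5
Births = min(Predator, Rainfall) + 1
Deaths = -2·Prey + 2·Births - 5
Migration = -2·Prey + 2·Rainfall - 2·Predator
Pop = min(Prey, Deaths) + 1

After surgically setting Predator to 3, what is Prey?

Under do(Predator=3), the mechanism Predator = Prey - 5 is discarded; Predator is fixed at 3.
Since Prey is not a descendant of the intervened variable, it is unaffected.
Prey = Rainfall - 4  [with Rainfall=4]  = 0

0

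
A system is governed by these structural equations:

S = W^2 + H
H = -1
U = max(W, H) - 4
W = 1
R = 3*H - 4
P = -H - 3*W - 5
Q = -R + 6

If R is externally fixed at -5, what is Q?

Under do(R=-5), the mechanism R = 3*H - 4 is discarded; R is fixed at -5.
Q = -R + 6  [with R=-5]  = 11

11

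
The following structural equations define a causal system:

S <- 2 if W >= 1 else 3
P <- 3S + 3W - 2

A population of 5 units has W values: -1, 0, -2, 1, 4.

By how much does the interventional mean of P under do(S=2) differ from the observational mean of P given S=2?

Every unit gets S=2 under the intervention. P values become 1, 4, -2, 7, 16; E[P|do(S=2)] = 5.2.
Conditioning on S=2 selects the 2 unit(s) with W ∈ {1, 4}. Their P values: 7, 16. Mean = 11.5.
Difference = 5.2 − 11.5 = -6.3.

-6.3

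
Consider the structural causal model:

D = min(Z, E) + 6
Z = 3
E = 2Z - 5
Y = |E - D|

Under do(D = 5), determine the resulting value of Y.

4

The intervention breaks the incoming arrows to D: D = min(Z, E) + 6 no longer applies, and D = 5.
E = 2Z - 5  [with Z=3]  = 1
Y = |E - D|  [with E=1, D=5]  = 4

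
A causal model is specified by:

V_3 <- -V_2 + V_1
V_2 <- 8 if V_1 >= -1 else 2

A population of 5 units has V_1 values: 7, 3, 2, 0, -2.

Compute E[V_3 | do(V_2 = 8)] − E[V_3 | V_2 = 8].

Every unit gets V_2=8 under the intervention. V_3 values become -1, -5, -6, -8, -10; E[V_3|do(V_2=8)] = -6.
E[V_3|V_2=8] averages over only the 4 units with V_2=8 (V_1 = 7, 3, 2, 0): V_3 = -1, -5, -6, -8, mean -5.
Difference = -6 − (-5) = -1.

-1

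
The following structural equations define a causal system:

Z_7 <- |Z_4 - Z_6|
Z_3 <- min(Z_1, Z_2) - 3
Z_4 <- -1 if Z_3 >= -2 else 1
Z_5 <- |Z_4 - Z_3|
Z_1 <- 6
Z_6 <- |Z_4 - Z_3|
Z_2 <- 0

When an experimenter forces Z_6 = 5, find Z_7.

4

Intervening sets Z_6 = 5 and removes its equation (Z_6 <- |Z_4 - Z_3|).
Z_3 = min(Z_1, Z_2) - 3  [with Z_1=6, Z_2=0]  = -3
Z_4 = -1 if Z_3 >= -2 else 1  [with Z_3=-3]  = 1
Z_7 = |Z_4 - Z_6|  [with Z_4=1, Z_6=5]  = 4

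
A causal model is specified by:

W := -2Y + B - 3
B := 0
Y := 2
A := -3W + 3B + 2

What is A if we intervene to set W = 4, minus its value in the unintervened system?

-33

The intervention breaks the incoming arrows to W: W := -2Y + B - 3 no longer applies, and W = 4.
A = -3W + 3B + 2  [with W=4, B=0]  = -10
Without intervention: W = -2Y + B - 3  [with Y=2, B=0]  = -7; A = -3W + 3B + 2  [with W=-7, B=0]  = 23.
Change = -10 − 23 = -33.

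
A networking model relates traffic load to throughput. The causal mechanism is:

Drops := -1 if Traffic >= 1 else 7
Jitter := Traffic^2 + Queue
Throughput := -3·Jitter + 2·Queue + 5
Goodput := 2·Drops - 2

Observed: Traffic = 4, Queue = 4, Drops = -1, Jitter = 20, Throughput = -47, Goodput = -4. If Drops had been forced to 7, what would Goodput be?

The intervention breaks the incoming arrows to Drops: Drops := -1 if Traffic >= 1 else 7 no longer applies, and Drops = 7.
Goodput = 2·Drops - 2  [with Drops=7]  = 12

12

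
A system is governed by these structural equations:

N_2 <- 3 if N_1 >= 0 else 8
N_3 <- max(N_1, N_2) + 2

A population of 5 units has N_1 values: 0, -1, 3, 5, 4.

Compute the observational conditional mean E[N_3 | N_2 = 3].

Conditioning on N_2=3 selects the 4 unit(s) with N_1 ∈ {0, 3, 5, 4}. Their N_3 values: 5, 5, 7, 6. Mean = 5.75.

5.75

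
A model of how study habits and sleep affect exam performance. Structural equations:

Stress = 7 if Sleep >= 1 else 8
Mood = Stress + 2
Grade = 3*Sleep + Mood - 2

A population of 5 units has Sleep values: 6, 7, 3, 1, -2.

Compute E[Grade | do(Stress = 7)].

do(Stress=7) breaks Stress's dependence on Sleep. With Stress=7 fixed, Grade across the units is 25, 28, 16, 10, 1, mean 16.

16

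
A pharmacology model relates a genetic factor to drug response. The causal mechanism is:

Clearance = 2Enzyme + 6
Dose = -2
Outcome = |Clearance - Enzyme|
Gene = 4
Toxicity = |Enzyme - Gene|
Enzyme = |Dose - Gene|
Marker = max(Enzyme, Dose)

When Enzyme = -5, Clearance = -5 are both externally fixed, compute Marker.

-2

Setting Enzyme = -5, Clearance = -5 by intervention discards those variables' equations.
Marker = max(Enzyme, Dose)  [with Enzyme=-5, Dose=-2]  = -2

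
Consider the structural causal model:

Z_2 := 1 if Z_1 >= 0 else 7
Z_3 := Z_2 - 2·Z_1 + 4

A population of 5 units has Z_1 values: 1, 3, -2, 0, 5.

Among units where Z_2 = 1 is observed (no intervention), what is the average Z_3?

0.5

E[Z_3|Z_2=1] averages over only the 4 units with Z_2=1 (Z_1 = 1, 3, 0, 5): Z_3 = 3, -1, 5, -5, mean 0.5.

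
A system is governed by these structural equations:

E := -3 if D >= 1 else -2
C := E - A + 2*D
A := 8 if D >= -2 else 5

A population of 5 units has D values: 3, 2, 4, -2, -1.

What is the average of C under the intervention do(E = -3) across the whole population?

-8.6

Under do(E=-3), E's equation is replaced by E=-3 for every unit. Per-unit C: -5, -7, -3, -15, -13. Mean = -8.6.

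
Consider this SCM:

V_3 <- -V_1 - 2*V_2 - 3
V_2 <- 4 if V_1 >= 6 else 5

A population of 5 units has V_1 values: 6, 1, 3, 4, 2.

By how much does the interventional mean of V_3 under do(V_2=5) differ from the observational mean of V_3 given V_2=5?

-0.7

Under do(V_2=5), V_2's equation is replaced by V_2=5 for every unit. Per-unit V_3: -19, -14, -16, -17, -15. Mean = -16.2.
E[V_3|V_2=5] averages over only the 4 units with V_2=5 (V_1 = 1, 3, 4, 2): V_3 = -14, -16, -17, -15, mean -15.5.
Difference = -16.2 − (-15.5) = -0.7.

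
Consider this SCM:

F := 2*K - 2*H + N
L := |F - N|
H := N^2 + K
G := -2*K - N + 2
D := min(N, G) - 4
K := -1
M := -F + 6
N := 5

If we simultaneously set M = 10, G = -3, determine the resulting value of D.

Under do(M = 10, G = -3), each intervened variable's structural equation is replaced by its fixed value.
D = min(N, G) - 4  [with N=5, G=-3]  = -7

-7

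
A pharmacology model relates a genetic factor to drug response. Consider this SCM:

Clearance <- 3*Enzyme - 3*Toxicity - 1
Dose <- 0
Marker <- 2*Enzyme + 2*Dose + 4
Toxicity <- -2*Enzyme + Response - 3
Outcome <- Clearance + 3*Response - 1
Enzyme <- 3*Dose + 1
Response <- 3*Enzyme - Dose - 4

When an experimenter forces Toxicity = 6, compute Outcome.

Under do(Toxicity=6), the mechanism Toxicity <- -2*Enzyme + Response - 3 is discarded; Toxicity is fixed at 6.
Enzyme = 3*Dose + 1  [with Dose=0]  = 1
Response = 3*Enzyme - Dose - 4  [with Enzyme=1, Dose=0]  = -1
Clearance = 3*Enzyme - 3*Toxicity - 1  [with Enzyme=1, Toxicity=6]  = -16
Outcome = Clearance + 3*Response - 1  [with Clearance=-16, Response=-1]  = -20

-20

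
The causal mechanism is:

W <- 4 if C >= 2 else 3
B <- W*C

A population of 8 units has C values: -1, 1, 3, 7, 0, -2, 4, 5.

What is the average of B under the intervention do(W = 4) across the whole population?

The intervention sets W=4 in all 8 units regardless of C. Recomputing B per unit gives -4, 4, 12, 28, 0, -8, 16, 20; average 8.5.

8.5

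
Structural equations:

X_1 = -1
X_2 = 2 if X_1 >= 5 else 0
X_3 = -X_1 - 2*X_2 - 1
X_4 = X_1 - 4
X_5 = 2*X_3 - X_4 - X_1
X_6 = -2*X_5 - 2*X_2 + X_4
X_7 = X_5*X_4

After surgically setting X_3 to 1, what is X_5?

do(X_3=1) replaces the equation X_3 = -X_1 - 2*X_2 - 1 with the constant X_3 = 1.
X_4 = X_1 - 4  [with X_1=-1]  = -5
X_5 = 2*X_3 - X_4 - X_1  [with X_3=1, X_4=-5, X_1=-1]  = 8

8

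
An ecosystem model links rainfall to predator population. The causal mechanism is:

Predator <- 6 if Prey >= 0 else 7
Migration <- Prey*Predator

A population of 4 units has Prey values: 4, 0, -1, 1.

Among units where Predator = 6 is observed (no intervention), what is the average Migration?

Conditioning on Predator=6 selects the 3 unit(s) with Prey ∈ {4, 0, 1}. Their Migration values: 24, 0, 6. Mean = 10.

10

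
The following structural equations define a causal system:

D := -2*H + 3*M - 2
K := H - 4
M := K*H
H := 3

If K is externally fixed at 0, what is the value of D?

-8

Under do(K=0), the mechanism K := H - 4 is discarded; K is fixed at 0.
M = K*H  [with K=0, H=3]  = 0
D = -2*H + 3*M - 2  [with H=3, M=0]  = -8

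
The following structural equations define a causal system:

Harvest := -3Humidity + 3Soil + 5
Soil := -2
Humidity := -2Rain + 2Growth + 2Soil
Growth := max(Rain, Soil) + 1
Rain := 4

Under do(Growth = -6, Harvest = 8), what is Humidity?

-24

The joint intervention fixes Growth = -6, Harvest = 8, removing each variable's own equation.
Humidity = -2Rain + 2Growth + 2Soil  [with Rain=4, Growth=-6, Soil=-2]  = -24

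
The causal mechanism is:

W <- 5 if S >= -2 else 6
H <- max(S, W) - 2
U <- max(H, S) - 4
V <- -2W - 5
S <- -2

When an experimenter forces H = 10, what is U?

The intervention breaks the incoming arrows to H: H <- max(S, W) - 2 no longer applies, and H = 10.
U = max(H, S) - 4  [with H=10, S=-2]  = 6

6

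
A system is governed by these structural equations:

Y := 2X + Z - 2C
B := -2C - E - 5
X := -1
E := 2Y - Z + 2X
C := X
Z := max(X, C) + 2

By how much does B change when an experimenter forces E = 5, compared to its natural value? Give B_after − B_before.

The intervention breaks the incoming arrows to E: E := 2Y - Z + 2X no longer applies, and E = 5.
C = X  [with X=-1]  = -1
B = -2C - E - 5  [with C=-1, E=5]  = -8
Without intervention: C = X  [with X=-1]  = -1; Z = max(X, C) + 2  [with X=-1, C=-1]  = 1; Y = 2X + Z - 2C  [with X=-1, Z=1, C=-1]  = 1; E = 2Y - Z + 2X  [with Y=1, Z=1, X=-1]  = -1; B = -2C - E - 5  [with C=-1, E=-1]  = -2.
Change = -8 − (-2) = -6.

-6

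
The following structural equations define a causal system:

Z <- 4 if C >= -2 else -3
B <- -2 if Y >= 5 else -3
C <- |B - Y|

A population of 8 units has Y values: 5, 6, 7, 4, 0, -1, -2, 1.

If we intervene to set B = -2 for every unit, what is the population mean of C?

do(B=-2) breaks B's dependence on Y. With B=-2 fixed, C across the units is 7, 8, 9, 6, 2, 1, 0, 3, mean 4.5.

4.5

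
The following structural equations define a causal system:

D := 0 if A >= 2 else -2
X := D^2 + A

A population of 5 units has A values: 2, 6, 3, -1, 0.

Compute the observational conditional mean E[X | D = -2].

Conditioning on D=-2 selects the 2 unit(s) with A ∈ {-1, 0}. Their X values: 3, 4. Mean = 3.5.

3.5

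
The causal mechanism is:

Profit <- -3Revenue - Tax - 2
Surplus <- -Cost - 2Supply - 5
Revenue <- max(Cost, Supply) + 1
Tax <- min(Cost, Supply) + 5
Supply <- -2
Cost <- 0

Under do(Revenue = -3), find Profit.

do(Revenue=-3) replaces the equation Revenue <- max(Cost, Supply) + 1 with the constant Revenue = -3.
Tax = min(Cost, Supply) + 5  [with Cost=0, Supply=-2]  = 3
Profit = -3Revenue - Tax - 2  [with Revenue=-3, Tax=3]  = 4

4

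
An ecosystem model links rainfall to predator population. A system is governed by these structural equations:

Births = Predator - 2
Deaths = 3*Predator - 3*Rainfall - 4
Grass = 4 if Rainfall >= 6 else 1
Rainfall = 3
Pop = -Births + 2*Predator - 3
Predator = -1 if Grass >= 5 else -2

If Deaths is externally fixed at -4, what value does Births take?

The intervention breaks the incoming arrows to Deaths: Deaths = 3*Predator - 3*Rainfall - 4 no longer applies, and Deaths = -4.
Since Births is not a descendant of the intervened variable, it is unaffected.
Grass = 4 if Rainfall >= 6 else 1  [with Rainfall=3]  = 1
Predator = -1 if Grass >= 5 else -2  [with Grass=1]  = -2
Births = Predator - 2  [with Predator=-2]  = -4

-4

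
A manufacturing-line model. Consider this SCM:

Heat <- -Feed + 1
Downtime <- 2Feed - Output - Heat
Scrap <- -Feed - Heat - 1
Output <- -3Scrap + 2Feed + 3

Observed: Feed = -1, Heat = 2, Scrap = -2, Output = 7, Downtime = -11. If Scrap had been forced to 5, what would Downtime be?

do(Scrap=5) replaces the equation Scrap <- -Feed - Heat - 1 with the constant Scrap = 5.
Heat = -Feed + 1  [with Feed=-1]  = 2
Output = -3Scrap + 2Feed + 3  [with Scrap=5, Feed=-1]  = -14
Downtime = 2Feed - Output - Heat  [with Feed=-1, Output=-14, Heat=2]  = 10

10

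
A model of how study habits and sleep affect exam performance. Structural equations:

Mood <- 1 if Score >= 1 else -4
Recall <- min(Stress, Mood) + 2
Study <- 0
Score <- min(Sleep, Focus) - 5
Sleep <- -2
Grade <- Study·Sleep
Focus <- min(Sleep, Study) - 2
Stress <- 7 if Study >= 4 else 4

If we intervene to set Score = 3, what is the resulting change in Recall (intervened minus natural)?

5

Under do(Score=3), the mechanism Score <- min(Sleep, Focus) - 5 is discarded; Score is fixed at 3.
Stress = 7 if Study >= 4 else 4  [with Study=0]  = 4
Mood = 1 if Score >= 1 else -4  [with Score=3]  = 1
Recall = min(Stress, Mood) + 2  [with Stress=4, Mood=1]  = 3
Without intervention: Stress = 7 if Study >= 4 else 4  [with Study=0]  = 4; Focus = min(Sleep, Study) - 2  [with Sleep=-2, Study=0]  = -4; Score = min(Sleep, Focus) - 5  [with Sleep=-2, Focus=-4]  = -9; Mood = 1 if Score >= 1 else -4  [with Score=-9]  = -4; Recall = min(Stress, Mood) + 2  [with Stress=4, Mood=-4]  = -2.
Change = 3 − (-2) = 5.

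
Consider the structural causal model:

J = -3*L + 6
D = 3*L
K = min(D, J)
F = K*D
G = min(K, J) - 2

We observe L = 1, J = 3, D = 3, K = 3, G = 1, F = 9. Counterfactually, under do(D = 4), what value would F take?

The intervention breaks the incoming arrows to D: D = 3*L no longer applies, and D = 4.
J = -3*L + 6  [with L=1]  = 3
K = min(D, J)  [with D=4, J=3]  = 3
F = K*D  [with K=3, D=4]  = 12

12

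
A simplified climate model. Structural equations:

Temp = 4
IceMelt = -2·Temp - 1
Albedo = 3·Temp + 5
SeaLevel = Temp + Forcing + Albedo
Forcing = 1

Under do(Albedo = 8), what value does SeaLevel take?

13

Intervening sets Albedo = 8 and removes its equation (Albedo = 3·Temp + 5).
SeaLevel = Temp + Forcing + Albedo  [with Temp=4, Forcing=1, Albedo=8]  = 13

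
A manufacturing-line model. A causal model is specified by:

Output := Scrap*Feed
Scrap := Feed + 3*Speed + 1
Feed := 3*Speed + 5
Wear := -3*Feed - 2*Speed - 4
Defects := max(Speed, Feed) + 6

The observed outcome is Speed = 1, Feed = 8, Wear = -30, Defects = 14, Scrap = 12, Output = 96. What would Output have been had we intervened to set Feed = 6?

Under do(Feed=6), the mechanism Feed := 3*Speed + 5 is discarded; Feed is fixed at 6.
Scrap = Feed + 3*Speed + 1  [with Feed=6, Speed=1]  = 10
Output = Scrap*Feed  [with Scrap=10, Feed=6]  = 60

60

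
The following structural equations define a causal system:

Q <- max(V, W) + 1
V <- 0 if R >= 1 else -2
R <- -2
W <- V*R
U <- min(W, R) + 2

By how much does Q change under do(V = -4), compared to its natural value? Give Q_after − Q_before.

do(V=-4) replaces the equation V <- 0 if R >= 1 else -2 with the constant V = -4.
W = V*R  [with V=-4, R=-2]  = 8
Q = max(V, W) + 1  [with V=-4, W=8]  = 9
Without intervention: V = 0 if R >= 1 else -2  [with R=-2]  = -2; W = V*R  [with V=-2, R=-2]  = 4; Q = max(V, W) + 1  [with V=-2, W=4]  = 5.
Change = 9 − 5 = 4.

4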